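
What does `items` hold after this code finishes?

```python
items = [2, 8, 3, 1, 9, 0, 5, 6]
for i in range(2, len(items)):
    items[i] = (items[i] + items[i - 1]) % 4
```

[2, 8, 3, 0, 1, 1, 2, 0]

i=2: items[2] = (3+8)%4 = 3 → [2, 8, 3, 1, 9, 0, 5, 6]
i=3: items[3] = (1+3)%4 = 0 → [2, 8, 3, 0, 9, 0, 5, 6]
i=4: items[4] = (9+0)%4 = 1 → [2, 8, 3, 0, 1, 0, 5, 6]
i=5: items[5] = (0+1)%4 = 1 → [2, 8, 3, 0, 1, 1, 5, 6]
i=6: items[6] = (5+1)%4 = 2 → [2, 8, 3, 0, 1, 1, 2, 6]
i=7: items[7] = (6+2)%4 = 0 → [2, 8, 3, 0, 1, 1, 2, 0]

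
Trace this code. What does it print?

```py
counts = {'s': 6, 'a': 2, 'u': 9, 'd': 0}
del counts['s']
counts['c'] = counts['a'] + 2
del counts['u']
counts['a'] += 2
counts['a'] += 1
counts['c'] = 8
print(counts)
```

{'a': 5, 'd': 0, 'c': 8}

del 's' → {'a': 2, 'u': 9, 'd': 0}
counts['c'] = counts['a']+2 = 4 → {'a': 2, 'u': 9, 'd': 0, 'c': 4}
del 'u' → {'a': 2, 'd': 0, 'c': 4}
counts['a'] = 2+2 = 4 → {'a': 4, 'd': 0, 'c': 4}
counts['a'] = 4+1 = 5 → {'a': 5, 'd': 0, 'c': 4}
counts['c'] = 8 → {'a': 5, 'd': 0, 'c': 8}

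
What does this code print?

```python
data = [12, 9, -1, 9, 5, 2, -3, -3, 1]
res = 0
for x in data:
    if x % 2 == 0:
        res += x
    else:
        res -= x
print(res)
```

x=12: even, res = 0+12 = 12
x=9: not even, res = 12-9 = 3
x=-1: not even, res = 3-(-1) = 4
x=9: not even, res = 4-9 = -5
x=5: not even, res = (-5)-5 = -10
x=2: even, res = (-10)+2 = -8
x=-3: not even, res = (-8)-(-3) = -5
x=-3: not even, res = (-5)-(-3) = -2
x=1: not even, res = (-2)-1 = -3

-3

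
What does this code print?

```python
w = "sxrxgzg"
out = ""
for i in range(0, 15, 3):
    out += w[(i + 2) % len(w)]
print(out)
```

rzxgs

i=0: add w[2]='r' → 'r'
i=3: add w[5]='z' → 'rz'
i=6: add w[1]='x' → 'rzx'
i=9: add w[4]='g' → 'rzxg'
i=12: add w[0]='s' → 'rzxgs'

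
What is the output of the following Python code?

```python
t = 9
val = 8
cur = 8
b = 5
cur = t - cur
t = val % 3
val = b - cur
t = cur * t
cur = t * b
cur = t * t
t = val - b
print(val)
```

cur = 9-8 = 1
t = 8%3 = 2
val = 5-1 = 4
t = 1*2 = 2
cur = 2*5 = 10
cur = 2*2 = 4
t = 4-5 = -1

4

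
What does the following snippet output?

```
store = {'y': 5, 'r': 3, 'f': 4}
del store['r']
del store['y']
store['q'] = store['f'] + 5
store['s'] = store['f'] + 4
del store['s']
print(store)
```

{'f': 4, 'q': 9}

del 'r' → {'y': 5, 'f': 4}
del 'y' → {'f': 4}
store['q'] = store['f']+5 = 9 → {'f': 4, 'q': 9}
store['s'] = store['f']+4 = 8 → {'f': 4, 'q': 9, 's': 8}
del 's' → {'f': 4, 'q': 9}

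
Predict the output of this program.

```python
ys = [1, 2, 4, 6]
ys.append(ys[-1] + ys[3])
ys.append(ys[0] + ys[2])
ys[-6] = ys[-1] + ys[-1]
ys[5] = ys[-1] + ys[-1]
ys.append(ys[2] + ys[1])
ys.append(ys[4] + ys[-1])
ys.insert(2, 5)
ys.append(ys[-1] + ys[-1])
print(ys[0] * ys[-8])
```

append ys[-1]+ys[3] = 6+6 = 12 → [1, 2, 4, 6, 12]
append ys[0]+ys[2] = 1+4 = 5 → [1, 2, 4, 6, 12, 5]
ys[-6] = ys[-1]+ys[-1] = 5+5 = 10 → [10, 2, 4, 6, 12, 5]
ys[5] = ys[-1]+ys[-1] = 5+5 = 10 → [10, 2, 4, 6, 12, 10]
append ys[2]+ys[1] = 4+2 = 6 → [10, 2, 4, 6, 12, 10, 6]
append ys[4]+ys[-1] = 12+6 = 18 → [10, 2, 4, 6, 12, 10, 6, 18]
insert 5 at 2 → [10, 2, 5, 4, 6, 12, 10, 6, 18]
append ys[-1]+ys[-1] = 18+18 = 36 → [10, 2, 5, 4, 6, 12, 10, 6, 18, 36]
ys[0]*ys[-8] = 10*5 = 50

50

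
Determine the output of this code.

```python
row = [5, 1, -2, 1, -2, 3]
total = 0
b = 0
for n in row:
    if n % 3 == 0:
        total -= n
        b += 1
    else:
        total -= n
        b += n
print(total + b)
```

-2

n=5: not %3==0, total = 0-5 = -5; b=5
n=1: not %3==0, total = (-5)-1 = -6; b=6
n=-2: not %3==0, total = (-6)-(-2) = -4; b=4
n=1: not %3==0, total = (-4)-1 = -5; b=5
n=-2: not %3==0, total = (-5)-(-2) = -3; b=3
n=3: %3==0, total = (-3)-3 = -6; b=4
total+b = (-6)+4 = -2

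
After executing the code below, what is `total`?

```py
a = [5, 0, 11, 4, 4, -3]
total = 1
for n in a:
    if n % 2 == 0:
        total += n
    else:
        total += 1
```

n=5: not even, total = 1+1 = 2
n=0: even, total = 2+0 = 2
n=11: not even, total = 2+1 = 3
n=4: even, total = 3+4 = 7
n=4: even, total = 7+4 = 11
n=-3: not even, total = 11+1 = 12

12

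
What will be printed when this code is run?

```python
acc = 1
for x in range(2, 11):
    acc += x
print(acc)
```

x=2: acc = 1+2 = 3
x=3: acc = 3+3 = 6
x=4: acc = 6+4 = 10
x=5: acc = 10+5 = 15
x=6: acc = 15+6 = 21
x=7: acc = 21+7 = 28
x=8: acc = 28+8 = 36
x=9: acc = 36+9 = 45
x=10: acc = 45+10 = 55

55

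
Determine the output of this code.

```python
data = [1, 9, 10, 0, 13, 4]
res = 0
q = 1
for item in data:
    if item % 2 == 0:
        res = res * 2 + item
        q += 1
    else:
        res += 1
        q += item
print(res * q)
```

item=1: not even, res = 0+1 = 1; q=2
item=9: not even, res = 1+1 = 2; q=11
item=10: even, res = 2*2+10 = 14; q=12
item=0: even, res = 14*2+0 = 28; q=13
item=13: not even, res = 28+1 = 29; q=26
item=4: even, res = 29*2+4 = 62; q=27
res*q = 62*27 = 1674

1674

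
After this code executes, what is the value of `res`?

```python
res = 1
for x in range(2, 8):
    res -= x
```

-26

x=2: res = 1-2 = -1
x=3: res = (-1)-3 = -4
x=4: res = (-4)-4 = -8
x=5: res = (-8)-5 = -13
x=6: res = (-13)-6 = -19
x=7: res = (-19)-7 = -26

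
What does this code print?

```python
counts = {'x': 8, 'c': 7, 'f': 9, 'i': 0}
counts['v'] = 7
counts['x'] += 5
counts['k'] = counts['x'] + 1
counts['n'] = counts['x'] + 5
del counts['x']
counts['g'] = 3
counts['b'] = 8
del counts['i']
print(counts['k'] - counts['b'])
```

counts['v'] = 7 → {'x': 8, 'c': 7, 'f': 9, 'i': 0, 'v': 7}
counts['x'] = 8+5 = 13 → {'x': 13, 'c': 7, 'f': 9, 'i': 0, 'v': 7}
counts['k'] = counts['x']+1 = 14 → {'x': 13, 'c': 7, 'f': 9, 'i': 0, 'v': 7, 'k': 14}
counts['n'] = counts['x']+5 = 18 → {'x': 13, 'c': 7, 'f': 9, 'i': 0, 'v': 7, 'k': 14, 'n': 18}
del 'x' → {'c': 7, 'f': 9, 'i': 0, 'v': 7, 'k': 14, 'n': 18}
counts['g'] = 3 → {'c': 7, 'f': 9, 'i': 0, 'v': 7, 'k': 14, 'n': 18, 'g': 3}
counts['b'] = 8 → {'c': 7, 'f': 9, 'i': 0, 'v': 7, 'k': 14, 'n': 18, 'g': 3, 'b': 8}
del 'i' → {'c': 7, 'f': 9, 'v': 7, 'k': 14, 'n': 18, 'g': 3, 'b': 8}
counts['k']-counts['b'] = 14-8 = 6

6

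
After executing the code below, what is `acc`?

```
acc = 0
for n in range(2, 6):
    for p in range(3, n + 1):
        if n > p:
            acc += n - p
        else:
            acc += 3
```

13

n=3,p=3: not 3>3, acc = 0+3 = 3
n=4,p=3: 4>3, acc = 3+1 = 4
n=4,p=4: not 4>4, acc = 4+3 = 7
n=5,p=3: 5>3, acc = 7+2 = 9
n=5,p=4: 5>4, acc = 9+1 = 10
n=5,p=5: not 5>5, acc = 10+3 = 13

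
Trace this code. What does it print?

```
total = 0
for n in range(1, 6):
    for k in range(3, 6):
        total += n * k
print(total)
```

n=1,k=3: total = 0+3 = 3
n=1,k=4: total = 3+4 = 7
n=1,k=5: total = 7+5 = 12
n=2,k=3: total = 12+6 = 18
n=2,k=4: total = 18+8 = 26
n=2,k=5: total = 26+10 = 36
n=3,k=3: total = 36+9 = 45
n=3,k=4: total = 45+12 = 57
n=3,k=5: total = 57+15 = 72
n=4,k=3: total = 72+12 = 84
n=4,k=4: total = 84+16 = 100
n=4,k=5: total = 100+20 = 120
n=5,k=3: total = 120+15 = 135
n=5,k=4: total = 135+20 = 155
n=5,k=5: total = 155+25 = 180

180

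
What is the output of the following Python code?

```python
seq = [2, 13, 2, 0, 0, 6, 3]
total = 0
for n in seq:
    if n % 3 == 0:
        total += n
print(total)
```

n=2: not %3==0
n=13: not %3==0
n=2: not %3==0
n=0: %3==0, total = 0+0 = 0
n=0: %3==0, total = 0+0 = 0
n=6: %3==0, total = 0+6 = 6
n=3: %3==0, total = 6+3 = 9

9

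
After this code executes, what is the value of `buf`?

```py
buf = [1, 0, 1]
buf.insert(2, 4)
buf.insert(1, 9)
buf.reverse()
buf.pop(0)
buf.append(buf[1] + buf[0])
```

insert 4 at 2 → [1, 0, 4, 1]
insert 9 at 1 → [1, 9, 0, 4, 1]
reverse → [1, 4, 0, 9, 1]
pop(0) removes 1 → [4, 0, 9, 1]
append buf[1]+buf[0] = 0+4 = 4 → [4, 0, 9, 1, 4]

[4, 0, 9, 1, 4]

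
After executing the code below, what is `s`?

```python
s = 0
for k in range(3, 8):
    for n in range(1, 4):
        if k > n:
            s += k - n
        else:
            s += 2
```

47

k=3,n=1: 3>1, s = 0+2 = 2
k=3,n=2: 3>2, s = 2+1 = 3
k=3,n=3: not 3>3, s = 3+2 = 5
k=4,n=1: 4>1, s = 5+3 = 8
k=4,n=2: 4>2, s = 8+2 = 10
k=4,n=3: 4>3, s = 10+1 = 11
k=5,n=1: 5>1, s = 11+4 = 15
k=5,n=2: 5>2, s = 15+3 = 18
k=5,n=3: 5>3, s = 18+2 = 20
k=6,n=1: 6>1, s = 20+5 = 25
k=6,n=2: 6>2, s = 25+4 = 29
k=6,n=3: 6>3, s = 29+3 = 32
k=7,n=1: 7>1, s = 32+6 = 38
k=7,n=2: 7>2, s = 38+5 = 43
k=7,n=3: 7>3, s = 43+4 = 47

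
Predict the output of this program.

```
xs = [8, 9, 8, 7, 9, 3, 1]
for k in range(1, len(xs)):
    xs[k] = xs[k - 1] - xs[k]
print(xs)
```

[8, -1, -9, -16, -25, -28, -29]

k=1: xs[1] = 8-9 = -1 → [8, -1, 8, 7, 9, 3, 1]
k=2: xs[2] = (-1)-8 = -9 → [8, -1, -9, 7, 9, 3, 1]
k=3: xs[3] = (-9)-7 = -16 → [8, -1, -9, -16, 9, 3, 1]
k=4: xs[4] = (-16)-9 = -25 → [8, -1, -9, -16, -25, 3, 1]
k=5: xs[5] = (-25)-3 = -28 → [8, -1, -9, -16, -25, -28, 1]
k=6: xs[6] = (-28)-1 = -29 → [8, -1, -9, -16, -25, -28, -29]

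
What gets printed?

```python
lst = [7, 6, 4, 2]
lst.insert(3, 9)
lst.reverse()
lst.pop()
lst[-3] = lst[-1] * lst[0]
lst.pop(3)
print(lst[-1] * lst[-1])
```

insert 9 at 3 → [7, 6, 4, 9, 2]
reverse → [2, 9, 4, 6, 7]
pop() removes 7 → [2, 9, 4, 6]
lst[-3] = lst[-1]*lst[0] = 6*2 = 12 → [2, 12, 4, 6]
pop(3) removes 6 → [2, 12, 4]
lst[-1]*lst[-1] = 4*4 = 16

16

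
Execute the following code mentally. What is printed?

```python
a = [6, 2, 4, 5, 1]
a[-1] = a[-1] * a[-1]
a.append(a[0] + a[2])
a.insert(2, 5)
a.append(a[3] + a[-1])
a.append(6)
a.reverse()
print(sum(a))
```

a[-1] = a[-1]*a[-1] = 1*1 = 1 → [6, 2, 4, 5, 1]
append a[0]+a[2] = 6+4 = 10 → [6, 2, 4, 5, 1, 10]
insert 5 at 2 → [6, 2, 5, 4, 5, 1, 10]
append a[3]+a[-1] = 4+10 = 14 → [6, 2, 5, 4, 5, 1, 10, 14]
append 6 → [6, 2, 5, 4, 5, 1, 10, 14, 6]
reverse → [6, 14, 10, 1, 5, 4, 5, 2, 6]
sum = 53

53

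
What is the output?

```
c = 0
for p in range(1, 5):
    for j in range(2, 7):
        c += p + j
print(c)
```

130

p=1,j=2: c = 0+3 = 3
p=1,j=3: c = 3+4 = 7
p=1,j=4: c = 7+5 = 12
p=1,j=5: c = 12+6 = 18
p=1,j=6: c = 18+7 = 25
p=2,j=2: c = 25+4 = 29
p=2,j=3: c = 29+5 = 34
p=2,j=4: c = 34+6 = 40
p=2,j=5: c = 40+7 = 47
p=2,j=6: c = 47+8 = 55
p=3,j=2: c = 55+5 = 60
p=3,j=3: c = 60+6 = 66
p=3,j=4: c = 66+7 = 73
p=3,j=5: c = 73+8 = 81
p=3,j=6: c = 81+9 = 90
p=4,j=2: c = 90+6 = 96
p=4,j=3: c = 96+7 = 103
p=4,j=4: c = 103+8 = 111
p=4,j=5: c = 111+9 = 120
p=4,j=6: c = 120+10 = 130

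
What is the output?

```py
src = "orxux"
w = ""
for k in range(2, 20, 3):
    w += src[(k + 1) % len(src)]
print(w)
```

k=2: add src[3]='u' → 'u'
k=5: add src[1]='r' → 'ur'
k=8: add src[4]='x' → 'urx'
k=11: add src[2]='x' → 'urxx'
k=14: add src[0]='o' → 'urxxo'
k=17: add src[3]='u' → 'urxxou'

urxxou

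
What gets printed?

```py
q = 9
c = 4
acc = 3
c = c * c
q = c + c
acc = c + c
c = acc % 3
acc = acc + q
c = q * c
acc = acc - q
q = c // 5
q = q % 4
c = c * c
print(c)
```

c = 4*4 = 16
q = 16+16 = 32
acc = 16+16 = 32
c = 32%3 = 2
acc = 32+32 = 64
c = 32*2 = 64
acc = 64-32 = 32
q = 64//5 = 12
q = 12%4 = 0
c = 64*64 = 4096

4096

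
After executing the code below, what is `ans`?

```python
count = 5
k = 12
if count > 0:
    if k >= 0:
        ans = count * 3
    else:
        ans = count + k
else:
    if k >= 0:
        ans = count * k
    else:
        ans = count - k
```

15

count=5, k=12
count > 0 is True; k >= 0 is True
→ ans = count * 3 = 15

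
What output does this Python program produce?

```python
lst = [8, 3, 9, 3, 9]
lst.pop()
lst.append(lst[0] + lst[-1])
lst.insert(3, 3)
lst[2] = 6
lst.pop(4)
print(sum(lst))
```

pop() removes 9 → [8, 3, 9, 3]
append lst[0]+lst[-1] = 8+3 = 11 → [8, 3, 9, 3, 11]
insert 3 at 3 → [8, 3, 9, 3, 3, 11]
lst[2] = 6 → [8, 3, 6, 3, 3, 11]
pop(4) removes 3 → [8, 3, 6, 3, 11]
sum = 31

31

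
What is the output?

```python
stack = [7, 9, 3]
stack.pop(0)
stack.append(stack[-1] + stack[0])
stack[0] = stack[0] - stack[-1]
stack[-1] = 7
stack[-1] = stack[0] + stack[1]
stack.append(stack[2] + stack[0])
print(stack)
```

[-3, 3, 0, -3]

pop(0) removes 7 → [9, 3]
append stack[-1]+stack[0] = 3+9 = 12 → [9, 3, 12]
stack[0] = stack[0]-stack[-1] = 9-12 = -3 → [-3, 3, 12]
stack[-1] = 7 → [-3, 3, 7]
stack[-1] = stack[0]+stack[1] = (-3)+3 = 0 → [-3, 3, 0]
append stack[2]+stack[0] = 0+(-3) = -3 → [-3, 3, 0, -3]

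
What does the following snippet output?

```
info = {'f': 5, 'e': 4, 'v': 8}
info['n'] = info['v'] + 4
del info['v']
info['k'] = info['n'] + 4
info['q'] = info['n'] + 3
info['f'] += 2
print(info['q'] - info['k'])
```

-1

info['n'] = info['v']+4 = 12 → {'f': 5, 'e': 4, 'v': 8, 'n': 12}
del 'v' → {'f': 5, 'e': 4, 'n': 12}
info['k'] = info['n']+4 = 16 → {'f': 5, 'e': 4, 'n': 12, 'k': 16}
info['q'] = info['n']+3 = 15 → {'f': 5, 'e': 4, 'n': 12, 'k': 16, 'q': 15}
info['f'] = 5+2 = 7 → {'f': 7, 'e': 4, 'n': 12, 'k': 16, 'q': 15}
info['q']-info['k'] = 15-16 = -1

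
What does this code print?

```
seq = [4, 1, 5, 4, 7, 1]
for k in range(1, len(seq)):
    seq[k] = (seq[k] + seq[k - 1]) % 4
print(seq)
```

k=1: seq[1] = (1+4)%4 = 1 → [4, 1, 5, 4, 7, 1]
k=2: seq[2] = (5+1)%4 = 2 → [4, 1, 2, 4, 7, 1]
k=3: seq[3] = (4+2)%4 = 2 → [4, 1, 2, 2, 7, 1]
k=4: seq[4] = (7+2)%4 = 1 → [4, 1, 2, 2, 1, 1]
k=5: seq[5] = (1+1)%4 = 2 → [4, 1, 2, 2, 1, 2]

[4, 1, 2, 2, 1, 2]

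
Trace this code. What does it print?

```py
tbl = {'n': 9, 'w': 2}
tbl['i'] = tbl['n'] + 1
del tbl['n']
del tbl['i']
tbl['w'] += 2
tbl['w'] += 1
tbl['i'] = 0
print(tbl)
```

tbl['i'] = tbl['n']+1 = 10 → {'n': 9, 'w': 2, 'i': 10}
del 'n' → {'w': 2, 'i': 10}
del 'i' → {'w': 2}
tbl['w'] = 2+2 = 4 → {'w': 4}
tbl['w'] = 4+1 = 5 → {'w': 5}
tbl['i'] = 0 → {'w': 5, 'i': 0}

{'w': 5, 'i': 0}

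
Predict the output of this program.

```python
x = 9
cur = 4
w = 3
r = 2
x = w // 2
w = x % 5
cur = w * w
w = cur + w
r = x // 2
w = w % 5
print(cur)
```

1

x = 3//2 = 1
w = 1%5 = 1
cur = 1*1 = 1
w = 1+1 = 2
r = 1//2 = 0
w = 2%5 = 2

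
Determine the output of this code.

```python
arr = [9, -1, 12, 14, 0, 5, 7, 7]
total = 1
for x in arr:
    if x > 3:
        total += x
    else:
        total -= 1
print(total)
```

53

x=9: >3, total = 1+9 = 10
x=-1: not >3, total = 10-1 = 9
x=12: >3, total = 9+12 = 21
x=14: >3, total = 21+14 = 35
x=0: not >3, total = 35-1 = 34
x=5: >3, total = 34+5 = 39
x=7: >3, total = 39+7 = 46
x=7: >3, total = 46+7 = 53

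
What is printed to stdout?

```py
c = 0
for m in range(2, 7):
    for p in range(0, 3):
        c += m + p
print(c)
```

75

m=2,p=0: c = 0+2 = 2
m=2,p=1: c = 2+3 = 5
m=2,p=2: c = 5+4 = 9
m=3,p=0: c = 9+3 = 12
m=3,p=1: c = 12+4 = 16
m=3,p=2: c = 16+5 = 21
m=4,p=0: c = 21+4 = 25
m=4,p=1: c = 25+5 = 30
m=4,p=2: c = 30+6 = 36
m=5,p=0: c = 36+5 = 41
m=5,p=1: c = 41+6 = 47
m=5,p=2: c = 47+7 = 54
m=6,p=0: c = 54+6 = 60
m=6,p=1: c = 60+7 = 67
m=6,p=2: c = 67+8 = 75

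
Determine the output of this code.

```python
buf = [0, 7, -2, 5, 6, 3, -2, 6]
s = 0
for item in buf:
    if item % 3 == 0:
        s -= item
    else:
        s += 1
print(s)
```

item=0: %3==0, s = 0-0 = 0
item=7: not %3==0, s = 0+1 = 1
item=-2: not %3==0, s = 1+1 = 2
item=5: not %3==0, s = 2+1 = 3
item=6: %3==0, s = 3-6 = -3
item=3: %3==0, s = (-3)-3 = -6
item=-2: not %3==0, s = (-6)+1 = -5
item=6: %3==0, s = (-5)-6 = -11

-11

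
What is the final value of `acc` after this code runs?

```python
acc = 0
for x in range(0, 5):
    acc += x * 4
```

40

x=0: acc = 0+0*4 = 0
x=1: acc = 0+1*4 = 4
x=2: acc = 4+2*4 = 12
x=3: acc = 12+3*4 = 24
x=4: acc = 24+4*4 = 40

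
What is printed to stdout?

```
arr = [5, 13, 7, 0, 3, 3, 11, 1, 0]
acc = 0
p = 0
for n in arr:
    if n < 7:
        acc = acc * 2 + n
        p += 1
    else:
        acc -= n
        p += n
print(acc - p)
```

n=5: <7, acc = 0*2+5 = 5; p=1
n=13: not <7, acc = 5-13 = -8; p=14
n=7: not <7, acc = (-8)-7 = -15; p=21
n=0: <7, acc = (-15)*2+0 = -30; p=22
n=3: <7, acc = (-30)*2+3 = -57; p=23
n=3: <7, acc = (-57)*2+3 = -111; p=24
n=11: not <7, acc = (-111)-11 = -122; p=35
n=1: <7, acc = (-122)*2+1 = -243; p=36
n=0: <7, acc = (-243)*2+0 = -486; p=37
acc-p = (-486)-37 = -523

-523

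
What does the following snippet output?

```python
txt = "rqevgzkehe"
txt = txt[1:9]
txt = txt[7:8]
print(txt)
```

h

slice [1:9] → 'qevgzkeh'
slice [7:8] → 'h'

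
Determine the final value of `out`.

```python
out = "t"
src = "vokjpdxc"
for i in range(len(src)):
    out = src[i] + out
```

'cxdpjkovt'

i=0: prepend 'v' → 'vt'
i=1: prepend 'o' → 'ovt'
i=2: prepend 'k' → 'kovt'
i=3: prepend 'j' → 'jkovt'
i=4: prepend 'p' → 'pjkovt'
i=5: prepend 'd' → 'dpjkovt'
i=6: prepend 'x' → 'xdpjkovt'
i=7: prepend 'c' → 'cxdpjkovt'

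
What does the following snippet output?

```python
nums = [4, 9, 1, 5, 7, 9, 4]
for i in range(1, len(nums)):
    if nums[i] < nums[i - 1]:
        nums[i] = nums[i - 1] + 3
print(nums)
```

[4, 9, 12, 15, 18, 21, 24]

i=1: 9>=4, unchanged → [4, 9, 1, 5, 7, 9, 4]
i=2: 1<9, nums[2] = 9+3 = 12 → [4, 9, 12, 5, 7, 9, 4]
i=3: 5<12, nums[3] = 12+3 = 15 → [4, 9, 12, 15, 7, 9, 4]
i=4: 7<15, nums[4] = 15+3 = 18 → [4, 9, 12, 15, 18, 9, 4]
i=5: 9<18, nums[5] = 18+3 = 21 → [4, 9, 12, 15, 18, 21, 4]
i=6: 4<21, nums[6] = 21+3 = 24 → [4, 9, 12, 15, 18, 21, 24]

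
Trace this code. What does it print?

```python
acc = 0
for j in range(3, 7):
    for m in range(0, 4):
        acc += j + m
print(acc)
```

j=3,m=0: acc = 0+3 = 3
j=3,m=1: acc = 3+4 = 7
j=3,m=2: acc = 7+5 = 12
j=3,m=3: acc = 12+6 = 18
j=4,m=0: acc = 18+4 = 22
j=4,m=1: acc = 22+5 = 27
j=4,m=2: acc = 27+6 = 33
j=4,m=3: acc = 33+7 = 40
j=5,m=0: acc = 40+5 = 45
j=5,m=1: acc = 45+6 = 51
j=5,m=2: acc = 51+7 = 58
j=5,m=3: acc = 58+8 = 66
j=6,m=0: acc = 66+6 = 72
j=6,m=1: acc = 72+7 = 79
j=6,m=2: acc = 79+8 = 87
j=6,m=3: acc = 87+9 = 96

96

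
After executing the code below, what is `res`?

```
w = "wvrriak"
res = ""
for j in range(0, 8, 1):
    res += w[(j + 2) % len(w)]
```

'rriakwvr'

j=0: add w[2]='r' → 'r'
j=1: add w[3]='r' → 'rr'
j=2: add w[4]='i' → 'rri'
j=3: add w[5]='a' → 'rria'
j=4: add w[6]='k' → 'rriak'
j=5: add w[0]='w' → 'rriakw'
j=6: add w[1]='v' → 'rriakwv'
j=7: add w[2]='r' → 'rriakwvr'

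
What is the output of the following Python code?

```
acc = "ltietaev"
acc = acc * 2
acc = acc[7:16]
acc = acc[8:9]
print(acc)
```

v

repeat ×2 → 'ltietaevltietaev'
slice [7:16] → 'vltietaev'
slice [8:9] → 'v'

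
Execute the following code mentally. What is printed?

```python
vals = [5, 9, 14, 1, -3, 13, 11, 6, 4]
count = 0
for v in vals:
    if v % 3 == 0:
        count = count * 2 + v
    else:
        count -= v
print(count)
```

-116

v=5: not %3==0, count = 0-5 = -5
v=9: %3==0, count = (-5)*2+9 = -1
v=14: not %3==0, count = (-1)-14 = -15
v=1: not %3==0, count = (-15)-1 = -16
v=-3: %3==0, count = (-16)*2+(-3) = -35
v=13: not %3==0, count = (-35)-13 = -48
v=11: not %3==0, count = (-48)-11 = -59
v=6: %3==0, count = (-59)*2+6 = -112
v=4: not %3==0, count = (-112)-4 = -116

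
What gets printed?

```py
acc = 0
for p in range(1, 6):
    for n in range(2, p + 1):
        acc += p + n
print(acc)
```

p=2,n=2: acc = 0+4 = 4
p=3,n=2: acc = 4+5 = 9
p=3,n=3: acc = 9+6 = 15
p=4,n=2: acc = 15+6 = 21
p=4,n=3: acc = 21+7 = 28
p=4,n=4: acc = 28+8 = 36
p=5,n=2: acc = 36+7 = 43
p=5,n=3: acc = 43+8 = 51
p=5,n=4: acc = 51+9 = 60
p=5,n=5: acc = 60+10 = 70

70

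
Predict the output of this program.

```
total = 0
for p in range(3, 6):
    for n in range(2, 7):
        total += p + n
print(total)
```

120

p=3,n=2: total = 0+5 = 5
p=3,n=3: total = 5+6 = 11
p=3,n=4: total = 11+7 = 18
p=3,n=5: total = 18+8 = 26
p=3,n=6: total = 26+9 = 35
p=4,n=2: total = 35+6 = 41
p=4,n=3: total = 41+7 = 48
p=4,n=4: total = 48+8 = 56
p=4,n=5: total = 56+9 = 65
p=4,n=6: total = 65+10 = 75
p=5,n=2: total = 75+7 = 82
p=5,n=3: total = 82+8 = 90
p=5,n=4: total = 90+9 = 99
p=5,n=5: total = 99+10 = 109
p=5,n=6: total = 109+11 = 120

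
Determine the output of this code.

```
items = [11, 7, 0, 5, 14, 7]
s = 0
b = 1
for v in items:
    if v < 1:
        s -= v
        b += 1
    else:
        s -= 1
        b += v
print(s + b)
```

41

v=11: not <1, s = 0-1 = -1; b=12
v=7: not <1, s = (-1)-1 = -2; b=19
v=0: <1, s = (-2)-0 = -2; b=20
v=5: not <1, s = (-2)-1 = -3; b=25
v=14: not <1, s = (-3)-1 = -4; b=39
v=7: not <1, s = (-4)-1 = -5; b=46
s+b = (-5)+46 = 41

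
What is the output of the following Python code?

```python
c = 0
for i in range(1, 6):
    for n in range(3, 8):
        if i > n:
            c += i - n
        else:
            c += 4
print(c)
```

92

i=1,n=3: not 1>3, c = 0+4 = 4
i=1,n=4: not 1>4, c = 4+4 = 8
i=1,n=5: not 1>5, c = 8+4 = 12
i=1,n=6: not 1>6, c = 12+4 = 16
i=1,n=7: not 1>7, c = 16+4 = 20
i=2,n=3: not 2>3, c = 20+4 = 24
i=2,n=4: not 2>4, c = 24+4 = 28
i=2,n=5: not 2>5, c = 28+4 = 32
i=2,n=6: not 2>6, c = 32+4 = 36
i=2,n=7: not 2>7, c = 36+4 = 40
i=3,n=3: not 3>3, c = 40+4 = 44
i=3,n=4: not 3>4, c = 44+4 = 48
i=3,n=5: not 3>5, c = 48+4 = 52
i=3,n=6: not 3>6, c = 52+4 = 56
i=3,n=7: not 3>7, c = 56+4 = 60
i=4,n=3: 4>3, c = 60+1 = 61
i=4,n=4: not 4>4, c = 61+4 = 65
i=4,n=5: not 4>5, c = 65+4 = 69
i=4,n=6: not 4>6, c = 69+4 = 73
i=4,n=7: not 4>7, c = 73+4 = 77
i=5,n=3: 5>3, c = 77+2 = 79
i=5,n=4: 5>4, c = 79+1 = 80
i=5,n=5: not 5>5, c = 80+4 = 84
i=5,n=6: not 5>6, c = 84+4 = 88
i=5,n=7: not 5>7, c = 88+4 = 92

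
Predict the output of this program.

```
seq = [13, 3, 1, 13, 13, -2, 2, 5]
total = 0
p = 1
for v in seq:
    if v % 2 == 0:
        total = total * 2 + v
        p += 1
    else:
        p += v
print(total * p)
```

v=13: not even; p=14
v=3: not even; p=17
v=1: not even; p=18
v=13: not even; p=31
v=13: not even; p=44
v=-2: even, total = 0*2+(-2) = -2; p=45
v=2: even, total = (-2)*2+2 = -2; p=46
v=5: not even; p=51
total*p = (-2)*51 = -102

-102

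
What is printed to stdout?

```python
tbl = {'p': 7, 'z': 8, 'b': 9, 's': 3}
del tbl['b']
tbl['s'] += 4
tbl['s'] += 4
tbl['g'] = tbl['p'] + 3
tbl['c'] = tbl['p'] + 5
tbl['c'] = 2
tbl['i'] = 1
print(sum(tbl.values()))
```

del 'b' → {'p': 7, 'z': 8, 's': 3}
tbl['s'] = 3+4 = 7 → {'p': 7, 'z': 8, 's': 7}
tbl['s'] = 7+4 = 11 → {'p': 7, 'z': 8, 's': 11}
tbl['g'] = tbl['p']+3 = 10 → {'p': 7, 'z': 8, 's': 11, 'g': 10}
tbl['c'] = tbl['p']+5 = 12 → {'p': 7, 'z': 8, 's': 11, 'g': 10, 'c': 12}
tbl['c'] = 2 → {'p': 7, 'z': 8, 's': 11, 'g': 10, 'c': 2}
tbl['i'] = 1 → {'p': 7, 'z': 8, 's': 11, 'g': 10, 'c': 2, 'i': 1}
sum of values = 39

39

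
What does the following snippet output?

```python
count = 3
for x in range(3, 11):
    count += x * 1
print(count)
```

x=3: count = 3+3*1 = 6
x=4: count = 6+4*1 = 10
x=5: count = 10+5*1 = 15
x=6: count = 15+6*1 = 21
x=7: count = 21+7*1 = 28
x=8: count = 28+8*1 = 36
x=9: count = 36+9*1 = 45
x=10: count = 45+10*1 = 55

55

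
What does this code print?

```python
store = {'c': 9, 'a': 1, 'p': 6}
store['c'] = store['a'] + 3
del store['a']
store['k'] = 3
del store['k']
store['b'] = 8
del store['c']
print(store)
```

{'p': 6, 'b': 8}

store['c'] = store['a']+3 = 4 → {'c': 4, 'a': 1, 'p': 6}
del 'a' → {'c': 4, 'p': 6}
store['k'] = 3 → {'c': 4, 'p': 6, 'k': 3}
del 'k' → {'c': 4, 'p': 6}
store['b'] = 8 → {'c': 4, 'p': 6, 'b': 8}
del 'c' → {'p': 6, 'b': 8}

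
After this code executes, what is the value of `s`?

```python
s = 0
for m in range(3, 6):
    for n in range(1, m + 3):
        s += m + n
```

m=3,n=1: s = 0+4 = 4
m=3,n=2: s = 4+5 = 9
m=3,n=3: s = 9+6 = 15
m=3,n=4: s = 15+7 = 22
m=3,n=5: s = 22+8 = 30
m=4,n=1: s = 30+5 = 35
m=4,n=2: s = 35+6 = 41
m=4,n=3: s = 41+7 = 48
m=4,n=4: s = 48+8 = 56
m=4,n=5: s = 56+9 = 65
m=4,n=6: s = 65+10 = 75
m=5,n=1: s = 75+6 = 81
m=5,n=2: s = 81+7 = 88
m=5,n=3: s = 88+8 = 96
m=5,n=4: s = 96+9 = 105
m=5,n=5: s = 105+10 = 115
m=5,n=6: s = 115+11 = 126
m=5,n=7: s = 126+12 = 138

138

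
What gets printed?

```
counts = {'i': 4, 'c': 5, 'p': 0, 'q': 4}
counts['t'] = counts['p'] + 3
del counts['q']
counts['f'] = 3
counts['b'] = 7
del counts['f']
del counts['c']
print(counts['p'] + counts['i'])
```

counts['t'] = counts['p']+3 = 3 → {'i': 4, 'c': 5, 'p': 0, 'q': 4, 't': 3}
del 'q' → {'i': 4, 'c': 5, 'p': 0, 't': 3}
counts['f'] = 3 → {'i': 4, 'c': 5, 'p': 0, 't': 3, 'f': 3}
counts['b'] = 7 → {'i': 4, 'c': 5, 'p': 0, 't': 3, 'f': 3, 'b': 7}
del 'f' → {'i': 4, 'c': 5, 'p': 0, 't': 3, 'b': 7}
del 'c' → {'i': 4, 'p': 0, 't': 3, 'b': 7}
counts['p']+counts['i'] = 0+4 = 4

4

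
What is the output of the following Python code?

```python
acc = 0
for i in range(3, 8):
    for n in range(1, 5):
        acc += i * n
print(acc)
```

250

i=3,n=1: acc = 0+3 = 3
i=3,n=2: acc = 3+6 = 9
i=3,n=3: acc = 9+9 = 18
i=3,n=4: acc = 18+12 = 30
i=4,n=1: acc = 30+4 = 34
i=4,n=2: acc = 34+8 = 42
i=4,n=3: acc = 42+12 = 54
i=4,n=4: acc = 54+16 = 70
i=5,n=1: acc = 70+5 = 75
i=5,n=2: acc = 75+10 = 85
i=5,n=3: acc = 85+15 = 100
i=5,n=4: acc = 100+20 = 120
i=6,n=1: acc = 120+6 = 126
i=6,n=2: acc = 126+12 = 138
i=6,n=3: acc = 138+18 = 156
i=6,n=4: acc = 156+24 = 180
i=7,n=1: acc = 180+7 = 187
i=7,n=2: acc = 187+14 = 201
i=7,n=3: acc = 201+21 = 222
i=7,n=4: acc = 222+28 = 250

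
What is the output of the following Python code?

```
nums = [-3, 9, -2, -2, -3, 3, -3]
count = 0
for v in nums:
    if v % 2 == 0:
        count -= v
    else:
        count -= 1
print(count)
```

-1

v=-3: not even, count = 0-1 = -1
v=9: not even, count = (-1)-1 = -2
v=-2: even, count = (-2)-(-2) = 0
v=-2: even, count = 0-(-2) = 2
v=-3: not even, count = 2-1 = 1
v=3: not even, count = 1-1 = 0
v=-3: not even, count = 0-1 = -1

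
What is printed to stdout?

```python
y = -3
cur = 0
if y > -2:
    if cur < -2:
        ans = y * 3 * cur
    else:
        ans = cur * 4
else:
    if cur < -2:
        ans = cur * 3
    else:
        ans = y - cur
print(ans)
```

-3

y=-3, cur=0
y > -2 is False; cur < -2 is False
→ ans = y - cur = -3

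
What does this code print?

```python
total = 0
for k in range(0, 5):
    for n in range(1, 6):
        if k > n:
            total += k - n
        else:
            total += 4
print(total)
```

86

k=0,n=1: not 0>1, total = 0+4 = 4
k=0,n=2: not 0>2, total = 4+4 = 8
k=0,n=3: not 0>3, total = 8+4 = 12
k=0,n=4: not 0>4, total = 12+4 = 16
k=0,n=5: not 0>5, total = 16+4 = 20
k=1,n=1: not 1>1, total = 20+4 = 24
k=1,n=2: not 1>2, total = 24+4 = 28
k=1,n=3: not 1>3, total = 28+4 = 32
k=1,n=4: not 1>4, total = 32+4 = 36
k=1,n=5: not 1>5, total = 36+4 = 40
k=2,n=1: 2>1, total = 40+1 = 41
k=2,n=2: not 2>2, total = 41+4 = 45
k=2,n=3: not 2>3, total = 45+4 = 49
k=2,n=4: not 2>4, total = 49+4 = 53
k=2,n=5: not 2>5, total = 53+4 = 57
k=3,n=1: 3>1, total = 57+2 = 59
k=3,n=2: 3>2, total = 59+1 = 60
k=3,n=3: not 3>3, total = 60+4 = 64
k=3,n=4: not 3>4, total = 64+4 = 68
k=3,n=5: not 3>5, total = 68+4 = 72
k=4,n=1: 4>1, total = 72+3 = 75
k=4,n=2: 4>2, total = 75+2 = 77
k=4,n=3: 4>3, total = 77+1 = 78
k=4,n=4: not 4>4, total = 78+4 = 82
k=4,n=5: not 4>5, total = 82+4 = 86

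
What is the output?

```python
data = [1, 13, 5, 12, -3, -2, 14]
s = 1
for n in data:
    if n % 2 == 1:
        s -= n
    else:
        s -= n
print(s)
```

-39

n=1: odd, s = 1-1 = 0
n=13: odd, s = 0-13 = -13
n=5: odd, s = (-13)-5 = -18
n=12: not odd, s = (-18)-12 = -30
n=-3: odd, s = (-30)-(-3) = -27
n=-2: not odd, s = (-27)-(-2) = -25
n=14: not odd, s = (-25)-14 = -39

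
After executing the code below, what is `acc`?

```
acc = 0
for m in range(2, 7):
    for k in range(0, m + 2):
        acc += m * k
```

375

m=2,k=0: acc = 0+0 = 0
m=2,k=1: acc = 0+2 = 2
m=2,k=2: acc = 2+4 = 6
m=2,k=3: acc = 6+6 = 12
m=3,k=0: acc = 12+0 = 12
m=3,k=1: acc = 12+3 = 15
m=3,k=2: acc = 15+6 = 21
m=3,k=3: acc = 21+9 = 30
m=3,k=4: acc = 30+12 = 42
m=4,k=0: acc = 42+0 = 42
m=4,k=1: acc = 42+4 = 46
m=4,k=2: acc = 46+8 = 54
m=4,k=3: acc = 54+12 = 66
m=4,k=4: acc = 66+16 = 82
m=4,k=5: acc = 82+20 = 102
m=5,k=0: acc = 102+0 = 102
m=5,k=1: acc = 102+5 = 107
m=5,k=2: acc = 107+10 = 117
m=5,k=3: acc = 117+15 = 132
m=5,k=4: acc = 132+20 = 152
m=5,k=5: acc = 152+25 = 177
m=5,k=6: acc = 177+30 = 207
m=6,k=0: acc = 207+0 = 207
m=6,k=1: acc = 207+6 = 213
m=6,k=2: acc = 213+12 = 225
m=6,k=3: acc = 225+18 = 243
m=6,k=4: acc = 243+24 = 267
m=6,k=5: acc = 267+30 = 297
m=6,k=6: acc = 297+36 = 333
m=6,k=7: acc = 333+42 = 375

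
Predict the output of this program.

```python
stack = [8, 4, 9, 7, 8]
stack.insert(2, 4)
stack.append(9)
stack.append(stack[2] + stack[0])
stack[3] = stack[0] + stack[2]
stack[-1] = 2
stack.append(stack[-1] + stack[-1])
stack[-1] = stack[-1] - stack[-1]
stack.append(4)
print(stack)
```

insert 4 at 2 → [8, 4, 4, 9, 7, 8]
append 9 → [8, 4, 4, 9, 7, 8, 9]
append stack[2]+stack[0] = 4+8 = 12 → [8, 4, 4, 9, 7, 8, 9, 12]
stack[3] = stack[0]+stack[2] = 8+4 = 12 → [8, 4, 4, 12, 7, 8, 9, 12]
stack[-1] = 2 → [8, 4, 4, 12, 7, 8, 9, 2]
append stack[-1]+stack[-1] = 2+2 = 4 → [8, 4, 4, 12, 7, 8, 9, 2, 4]
stack[-1] = stack[-1]-stack[-1] = 4-4 = 0 → [8, 4, 4, 12, 7, 8, 9, 2, 0]
append 4 → [8, 4, 4, 12, 7, 8, 9, 2, 0, 4]

[8, 4, 4, 12, 7, 8, 9, 2, 0, 4]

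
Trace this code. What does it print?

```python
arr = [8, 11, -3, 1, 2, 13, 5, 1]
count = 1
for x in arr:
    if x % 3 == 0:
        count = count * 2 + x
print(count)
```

x=8: not %3==0
x=11: not %3==0
x=-3: %3==0, count = 1*2+(-3) = -1
x=1: not %3==0
x=2: not %3==0
x=13: not %3==0
x=5: not %3==0
x=1: not %3==0

-1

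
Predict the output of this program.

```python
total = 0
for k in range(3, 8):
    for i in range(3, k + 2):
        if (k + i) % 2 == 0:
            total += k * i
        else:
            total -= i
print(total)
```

k=3,i=3: even sum, total = 0+9 = 9
k=3,i=4: odd sum, total = 9-4 = 5
k=4,i=3: odd sum, total = 5-3 = 2
k=4,i=4: even sum, total = 2+16 = 18
k=4,i=5: odd sum, total = 18-5 = 13
k=5,i=3: even sum, total = 13+15 = 28
k=5,i=4: odd sum, total = 28-4 = 24
k=5,i=5: even sum, total = 24+25 = 49
k=5,i=6: odd sum, total = 49-6 = 43
k=6,i=3: odd sum, total = 43-3 = 40
k=6,i=4: even sum, total = 40+24 = 64
k=6,i=5: odd sum, total = 64-5 = 59
k=6,i=6: even sum, total = 59+36 = 95
k=6,i=7: odd sum, total = 95-7 = 88
k=7,i=3: even sum, total = 88+21 = 109
k=7,i=4: odd sum, total = 109-4 = 105
k=7,i=5: even sum, total = 105+35 = 140
k=7,i=6: odd sum, total = 140-6 = 134
k=7,i=7: even sum, total = 134+49 = 183
k=7,i=8: odd sum, total = 183-8 = 175

175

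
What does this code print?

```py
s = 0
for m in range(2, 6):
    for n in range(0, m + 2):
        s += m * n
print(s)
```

m=2,n=0: s = 0+0 = 0
m=2,n=1: s = 0+2 = 2
m=2,n=2: s = 2+4 = 6
m=2,n=3: s = 6+6 = 12
m=3,n=0: s = 12+0 = 12
m=3,n=1: s = 12+3 = 15
m=3,n=2: s = 15+6 = 21
m=3,n=3: s = 21+9 = 30
m=3,n=4: s = 30+12 = 42
m=4,n=0: s = 42+0 = 42
m=4,n=1: s = 42+4 = 46
m=4,n=2: s = 46+8 = 54
m=4,n=3: s = 54+12 = 66
m=4,n=4: s = 66+16 = 82
m=4,n=5: s = 82+20 = 102
m=5,n=0: s = 102+0 = 102
m=5,n=1: s = 102+5 = 107
m=5,n=2: s = 107+10 = 117
m=5,n=3: s = 117+15 = 132
m=5,n=4: s = 132+20 = 152
m=5,n=5: s = 152+25 = 177
m=5,n=6: s = 177+30 = 207

207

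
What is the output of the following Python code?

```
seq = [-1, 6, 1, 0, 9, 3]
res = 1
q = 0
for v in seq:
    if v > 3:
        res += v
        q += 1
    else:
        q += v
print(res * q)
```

80

v=-1: not >3; q=-1
v=6: >3, res = 1+6 = 7; q=0
v=1: not >3; q=1
v=0: not >3; q=1
v=9: >3, res = 7+9 = 16; q=2
v=3: not >3; q=5
res*q = 16*5 = 80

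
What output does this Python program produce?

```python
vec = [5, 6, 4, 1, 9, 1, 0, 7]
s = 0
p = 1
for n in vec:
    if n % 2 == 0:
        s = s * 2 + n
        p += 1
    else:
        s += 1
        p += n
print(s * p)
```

n=5: not even, s = 0+1 = 1; p=6
n=6: even, s = 1*2+6 = 8; p=7
n=4: even, s = 8*2+4 = 20; p=8
n=1: not even, s = 20+1 = 21; p=9
n=9: not even, s = 21+1 = 22; p=18
n=1: not even, s = 22+1 = 23; p=19
n=0: even, s = 23*2+0 = 46; p=20
n=7: not even, s = 46+1 = 47; p=27
s*p = 47*27 = 1269

1269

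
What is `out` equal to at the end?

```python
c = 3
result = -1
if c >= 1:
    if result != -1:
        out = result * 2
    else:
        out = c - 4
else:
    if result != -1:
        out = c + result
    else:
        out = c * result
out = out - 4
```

-5

c=3, result=-1
c >= 1 is True; result != -1 is False
→ out = c - 4 = -1
out = (-1)-4 = -5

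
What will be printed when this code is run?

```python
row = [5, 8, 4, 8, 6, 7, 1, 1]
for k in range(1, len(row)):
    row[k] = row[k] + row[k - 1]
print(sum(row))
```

208

k=1: row[1] = 8+5 = 13 → [5, 13, 4, 8, 6, 7, 1, 1]
k=2: row[2] = 4+13 = 17 → [5, 13, 17, 8, 6, 7, 1, 1]
k=3: row[3] = 8+17 = 25 → [5, 13, 17, 25, 6, 7, 1, 1]
k=4: row[4] = 6+25 = 31 → [5, 13, 17, 25, 31, 7, 1, 1]
k=5: row[5] = 7+31 = 38 → [5, 13, 17, 25, 31, 38, 1, 1]
k=6: row[6] = 1+38 = 39 → [5, 13, 17, 25, 31, 38, 39, 1]
k=7: row[7] = 1+39 = 40 → [5, 13, 17, 25, 31, 38, 39, 40]
sum = 208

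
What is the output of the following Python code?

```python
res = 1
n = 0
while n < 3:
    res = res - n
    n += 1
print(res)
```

n=0: res = 1-0 = 1
n=1: res = 1-1 = 0
n=2: res = 0-2 = -2

-2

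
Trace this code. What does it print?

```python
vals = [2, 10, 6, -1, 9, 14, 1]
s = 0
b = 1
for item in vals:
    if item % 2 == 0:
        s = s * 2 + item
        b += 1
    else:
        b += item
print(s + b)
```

item=2: even, s = 0*2+2 = 2; b=2
item=10: even, s = 2*2+10 = 14; b=3
item=6: even, s = 14*2+6 = 34; b=4
item=-1: not even; b=3
item=9: not even; b=12
item=14: even, s = 34*2+14 = 82; b=13
item=1: not even; b=14
s+b = 82+14 = 96

96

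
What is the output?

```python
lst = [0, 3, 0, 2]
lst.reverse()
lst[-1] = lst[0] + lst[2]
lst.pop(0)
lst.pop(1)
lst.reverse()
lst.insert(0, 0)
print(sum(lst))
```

reverse → [2, 0, 3, 0]
lst[-1] = lst[0]+lst[2] = 2+3 = 5 → [2, 0, 3, 5]
pop(0) removes 2 → [0, 3, 5]
pop(1) removes 3 → [0, 5]
reverse → [5, 0]
insert 0 at 0 → [0, 5, 0]
sum = 5

5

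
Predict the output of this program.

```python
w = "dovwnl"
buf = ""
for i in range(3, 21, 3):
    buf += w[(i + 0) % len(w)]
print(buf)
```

i=3: add w[3]='w' → 'w'
i=6: add w[0]='d' → 'wd'
i=9: add w[3]='w' → 'wdw'
i=12: add w[0]='d' → 'wdwd'
i=15: add w[3]='w' → 'wdwdw'
i=18: add w[0]='d' → 'wdwdwd'

wdwdwd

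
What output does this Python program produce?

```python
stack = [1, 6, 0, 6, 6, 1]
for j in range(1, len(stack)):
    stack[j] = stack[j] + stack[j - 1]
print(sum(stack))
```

j=1: stack[1] = 6+1 = 7 → [1, 7, 0, 6, 6, 1]
j=2: stack[2] = 0+7 = 7 → [1, 7, 7, 6, 6, 1]
j=3: stack[3] = 6+7 = 13 → [1, 7, 7, 13, 6, 1]
j=4: stack[4] = 6+13 = 19 → [1, 7, 7, 13, 19, 1]
j=5: stack[5] = 1+19 = 20 → [1, 7, 7, 13, 19, 20]
sum = 67

67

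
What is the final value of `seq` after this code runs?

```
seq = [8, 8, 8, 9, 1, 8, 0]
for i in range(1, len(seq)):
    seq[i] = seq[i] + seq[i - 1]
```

i=1: seq[1] = 8+8 = 16 → [8, 16, 8, 9, 1, 8, 0]
i=2: seq[2] = 8+16 = 24 → [8, 16, 24, 9, 1, 8, 0]
i=3: seq[3] = 9+24 = 33 → [8, 16, 24, 33, 1, 8, 0]
i=4: seq[4] = 1+33 = 34 → [8, 16, 24, 33, 34, 8, 0]
i=5: seq[5] = 8+34 = 42 → [8, 16, 24, 33, 34, 42, 0]
i=6: seq[6] = 0+42 = 42 → [8, 16, 24, 33, 34, 42, 42]

[8, 16, 24, 33, 34, 42, 42]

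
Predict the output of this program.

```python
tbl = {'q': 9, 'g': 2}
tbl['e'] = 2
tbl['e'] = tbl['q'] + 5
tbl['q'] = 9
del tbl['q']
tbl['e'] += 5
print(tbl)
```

tbl['e'] = 2 → {'q': 9, 'g': 2, 'e': 2}
tbl['e'] = tbl['q']+5 = 14 → {'q': 9, 'g': 2, 'e': 14}
tbl['q'] = 9 → {'q': 9, 'g': 2, 'e': 14}
del 'q' → {'g': 2, 'e': 14}
tbl['e'] = 14+5 = 19 → {'g': 2, 'e': 19}

{'g': 2, 'e': 19}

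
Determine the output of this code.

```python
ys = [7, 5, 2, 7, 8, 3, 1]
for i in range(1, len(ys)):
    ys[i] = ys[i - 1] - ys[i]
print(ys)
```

i=1: ys[1] = 7-5 = 2 → [7, 2, 2, 7, 8, 3, 1]
i=2: ys[2] = 2-2 = 0 → [7, 2, 0, 7, 8, 3, 1]
i=3: ys[3] = 0-7 = -7 → [7, 2, 0, -7, 8, 3, 1]
i=4: ys[4] = (-7)-8 = -15 → [7, 2, 0, -7, -15, 3, 1]
i=5: ys[5] = (-15)-3 = -18 → [7, 2, 0, -7, -15, -18, 1]
i=6: ys[6] = (-18)-1 = -19 → [7, 2, 0, -7, -15, -18, -19]

[7, 2, 0, -7, -15, -18, -19]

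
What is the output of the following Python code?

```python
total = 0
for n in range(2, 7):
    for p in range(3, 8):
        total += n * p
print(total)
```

n=2,p=3: total = 0+6 = 6
n=2,p=4: total = 6+8 = 14
n=2,p=5: total = 14+10 = 24
n=2,p=6: total = 24+12 = 36
n=2,p=7: total = 36+14 = 50
n=3,p=3: total = 50+9 = 59
n=3,p=4: total = 59+12 = 71
n=3,p=5: total = 71+15 = 86
n=3,p=6: total = 86+18 = 104
n=3,p=7: total = 104+21 = 125
n=4,p=3: total = 125+12 = 137
n=4,p=4: total = 137+16 = 153
n=4,p=5: total = 153+20 = 173
n=4,p=6: total = 173+24 = 197
n=4,p=7: total = 197+28 = 225
n=5,p=3: total = 225+15 = 240
n=5,p=4: total = 240+20 = 260
n=5,p=5: total = 260+25 = 285
n=5,p=6: total = 285+30 = 315
n=5,p=7: total = 315+35 = 350
n=6,p=3: total = 350+18 = 368
n=6,p=4: total = 368+24 = 392
n=6,p=5: total = 392+30 = 422
n=6,p=6: total = 422+36 = 458
n=6,p=7: total = 458+42 = 500

500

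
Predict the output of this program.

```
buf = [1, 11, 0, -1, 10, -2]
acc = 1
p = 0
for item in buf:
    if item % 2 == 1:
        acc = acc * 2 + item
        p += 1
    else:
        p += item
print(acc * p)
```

item=1: odd, acc = 1*2+1 = 3; p=1
item=11: odd, acc = 3*2+11 = 17; p=2
item=0: not odd; p=2
item=-1: odd, acc = 17*2+(-1) = 33; p=3
item=10: not odd; p=13
item=-2: not odd; p=11
acc*p = 33*11 = 363

363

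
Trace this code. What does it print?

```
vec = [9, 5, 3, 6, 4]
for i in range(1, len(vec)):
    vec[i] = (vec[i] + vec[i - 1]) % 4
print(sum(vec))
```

i=1: vec[1] = (5+9)%4 = 2 → [9, 2, 3, 6, 4]
i=2: vec[2] = (3+2)%4 = 1 → [9, 2, 1, 6, 4]
i=3: vec[3] = (6+1)%4 = 3 → [9, 2, 1, 3, 4]
i=4: vec[4] = (4+3)%4 = 3 → [9, 2, 1, 3, 3]
sum = 18

18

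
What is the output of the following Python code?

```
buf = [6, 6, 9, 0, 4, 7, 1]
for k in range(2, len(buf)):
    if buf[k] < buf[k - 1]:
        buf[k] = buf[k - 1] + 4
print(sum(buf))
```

97

k=2: 9>=6, unchanged → [6, 6, 9, 0, 4, 7, 1]
k=3: 0<9, buf[3] = 9+4 = 13 → [6, 6, 9, 13, 4, 7, 1]
k=4: 4<13, buf[4] = 13+4 = 17 → [6, 6, 9, 13, 17, 7, 1]
k=5: 7<17, buf[5] = 17+4 = 21 → [6, 6, 9, 13, 17, 21, 1]
k=6: 1<21, buf[6] = 21+4 = 25 → [6, 6, 9, 13, 17, 21, 25]
sum = 97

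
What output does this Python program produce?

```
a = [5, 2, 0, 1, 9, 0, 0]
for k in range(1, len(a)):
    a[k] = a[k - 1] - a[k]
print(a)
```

k=1: a[1] = 5-2 = 3 → [5, 3, 0, 1, 9, 0, 0]
k=2: a[2] = 3-0 = 3 → [5, 3, 3, 1, 9, 0, 0]
k=3: a[3] = 3-1 = 2 → [5, 3, 3, 2, 9, 0, 0]
k=4: a[4] = 2-9 = -7 → [5, 3, 3, 2, -7, 0, 0]
k=5: a[5] = (-7)-0 = -7 → [5, 3, 3, 2, -7, -7, 0]
k=6: a[6] = (-7)-0 = -7 → [5, 3, 3, 2, -7, -7, -7]

[5, 3, 3, 2, -7, -7, -7]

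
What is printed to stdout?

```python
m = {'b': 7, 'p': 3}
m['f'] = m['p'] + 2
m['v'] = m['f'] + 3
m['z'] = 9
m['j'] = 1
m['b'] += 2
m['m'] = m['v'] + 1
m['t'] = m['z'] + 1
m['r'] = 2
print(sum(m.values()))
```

56

m['f'] = m['p']+2 = 5 → {'b': 7, 'p': 3, 'f': 5}
m['v'] = m['f']+3 = 8 → {'b': 7, 'p': 3, 'f': 5, 'v': 8}
m['z'] = 9 → {'b': 7, 'p': 3, 'f': 5, 'v': 8, 'z': 9}
m['j'] = 1 → {'b': 7, 'p': 3, 'f': 5, 'v': 8, 'z': 9, 'j': 1}
m['b'] = 7+2 = 9 → {'b': 9, 'p': 3, 'f': 5, 'v': 8, 'z': 9, 'j': 1}
m['m'] = m['v']+1 = 9 → {'b': 9, 'p': 3, 'f': 5, 'v': 8, 'z': 9, 'j': 1, 'm': 9}
m['t'] = m['z']+1 = 10 → {'b': 9, 'p': 3, 'f': 5, 'v': 8, 'z': 9, 'j': 1, 'm': 9, 't': 10}
m['r'] = 2 → {'b': 9, 'p': 3, 'f': 5, 'v': 8, 'z': 9, 'j': 1, 'm': 9, 't': 10, 'r': 2}
sum of values = 56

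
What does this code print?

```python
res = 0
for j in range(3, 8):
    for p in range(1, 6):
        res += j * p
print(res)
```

375

j=3,p=1: res = 0+3 = 3
j=3,p=2: res = 3+6 = 9
j=3,p=3: res = 9+9 = 18
j=3,p=4: res = 18+12 = 30
j=3,p=5: res = 30+15 = 45
j=4,p=1: res = 45+4 = 49
j=4,p=2: res = 49+8 = 57
j=4,p=3: res = 57+12 = 69
j=4,p=4: res = 69+16 = 85
j=4,p=5: res = 85+20 = 105
j=5,p=1: res = 105+5 = 110
j=5,p=2: res = 110+10 = 120
j=5,p=3: res = 120+15 = 135
j=5,p=4: res = 135+20 = 155
j=5,p=5: res = 155+25 = 180
j=6,p=1: res = 180+6 = 186
j=6,p=2: res = 186+12 = 198
j=6,p=3: res = 198+18 = 216
j=6,p=4: res = 216+24 = 240
j=6,p=5: res = 240+30 = 270
j=7,p=1: res = 270+7 = 277
j=7,p=2: res = 277+14 = 291
j=7,p=3: res = 291+21 = 312
j=7,p=4: res = 312+28 = 340
j=7,p=5: res = 340+35 = 375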